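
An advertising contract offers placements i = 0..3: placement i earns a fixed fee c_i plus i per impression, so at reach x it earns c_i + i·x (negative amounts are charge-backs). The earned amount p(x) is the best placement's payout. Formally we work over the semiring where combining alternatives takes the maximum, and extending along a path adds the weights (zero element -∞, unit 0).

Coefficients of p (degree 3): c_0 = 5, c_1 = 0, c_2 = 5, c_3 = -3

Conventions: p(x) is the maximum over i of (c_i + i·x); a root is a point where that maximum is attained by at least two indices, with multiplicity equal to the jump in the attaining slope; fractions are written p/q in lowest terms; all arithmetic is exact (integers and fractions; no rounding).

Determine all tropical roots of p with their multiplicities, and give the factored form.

hull edge (i=0, c=5) to (i=2, c=5): slope 0, span 2
hull edge (i=2, c=5) to (i=3, c=-3): slope -8, span 1
Factored form: p(x) = -3 ⊗ (x ⊕ 0) ⊗ (x ⊕ 0) ⊗ (x ⊕ 8)
Answer: roots = 0 (mult 2), 8 (mult 1)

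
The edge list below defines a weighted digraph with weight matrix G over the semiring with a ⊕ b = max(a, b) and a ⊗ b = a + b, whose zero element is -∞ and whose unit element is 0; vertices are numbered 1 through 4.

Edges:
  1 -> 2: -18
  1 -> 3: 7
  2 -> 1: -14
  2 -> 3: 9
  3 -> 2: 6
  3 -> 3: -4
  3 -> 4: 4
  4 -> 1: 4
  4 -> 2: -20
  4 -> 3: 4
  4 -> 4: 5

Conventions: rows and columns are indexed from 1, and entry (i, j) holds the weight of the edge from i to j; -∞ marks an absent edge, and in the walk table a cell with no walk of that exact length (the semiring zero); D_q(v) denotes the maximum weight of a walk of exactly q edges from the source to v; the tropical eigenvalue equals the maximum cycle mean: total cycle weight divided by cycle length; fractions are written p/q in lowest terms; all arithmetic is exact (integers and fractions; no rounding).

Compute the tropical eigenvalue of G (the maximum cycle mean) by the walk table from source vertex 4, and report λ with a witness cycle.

q=0: [-∞, -∞, -∞, 0]
q=1: [4, -20, 4, 5]
q=2: [9, 10, 11, 10]
q=3: [14, 17, 19, 15]
q=4: [19, 25, 26, 23]
Optimal cycle mean attained by: cycle 2->3->2, total 9 + 6, length 2.
Answer: λ = 15/2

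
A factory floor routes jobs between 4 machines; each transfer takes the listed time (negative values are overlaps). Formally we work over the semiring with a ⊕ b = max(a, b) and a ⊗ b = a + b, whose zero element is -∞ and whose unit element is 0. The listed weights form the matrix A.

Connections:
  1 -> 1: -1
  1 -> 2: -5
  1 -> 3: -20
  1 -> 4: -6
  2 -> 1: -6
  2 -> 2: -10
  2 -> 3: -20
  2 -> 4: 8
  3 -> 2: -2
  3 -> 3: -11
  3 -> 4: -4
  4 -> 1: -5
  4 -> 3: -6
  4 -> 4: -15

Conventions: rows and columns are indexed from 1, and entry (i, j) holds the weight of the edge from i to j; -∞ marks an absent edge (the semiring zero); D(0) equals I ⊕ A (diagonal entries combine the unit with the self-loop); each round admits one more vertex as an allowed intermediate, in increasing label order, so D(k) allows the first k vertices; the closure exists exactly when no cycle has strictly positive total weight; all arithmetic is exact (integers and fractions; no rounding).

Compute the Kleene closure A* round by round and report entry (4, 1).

D(0):
  [0, -5, -20, -6]
  [-6, 0, -20, 8]
  [-∞, -2, 0, -4]
  [-5, -∞, -6, 0]
D(1):
  [0, -5, -20, -6]
  [-6, 0, -20, 8]
  [-∞, -2, 0, -4]
  [-5, -10, -6, 0]
D(2):
  [0, -5, -20, 3]
  [-6, 0, -20, 8]
  [-8, -2, 0, 6]
  [-5, -10, -6, 0]
D(3):
  [0, -5, -20, 3]
  [-6, 0, -20, 8]
  [-8, -2, 0, 6]
  [-5, -8, -6, 0]
D(4):
  [0, -5, -3, 3]
  [3, 0, 2, 8]
  [1, -2, 0, 6]
  [-5, -8, -6, 0]
Answer: A*[4][1] = -5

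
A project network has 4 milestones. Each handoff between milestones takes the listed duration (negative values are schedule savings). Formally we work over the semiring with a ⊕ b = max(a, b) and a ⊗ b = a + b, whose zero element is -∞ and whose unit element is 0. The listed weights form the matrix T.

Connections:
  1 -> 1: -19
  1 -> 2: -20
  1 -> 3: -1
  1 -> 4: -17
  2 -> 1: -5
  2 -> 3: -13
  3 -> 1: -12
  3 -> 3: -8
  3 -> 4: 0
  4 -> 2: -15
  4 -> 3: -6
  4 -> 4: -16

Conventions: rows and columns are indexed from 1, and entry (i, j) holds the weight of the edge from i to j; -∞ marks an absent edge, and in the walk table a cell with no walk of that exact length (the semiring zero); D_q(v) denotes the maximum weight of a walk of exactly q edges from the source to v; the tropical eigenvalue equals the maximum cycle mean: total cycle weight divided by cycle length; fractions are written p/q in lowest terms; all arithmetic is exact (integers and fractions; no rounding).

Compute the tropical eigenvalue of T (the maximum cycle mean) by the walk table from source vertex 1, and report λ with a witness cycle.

q=0: [0, -∞, -∞, -∞]
q=1: [-19, -20, -1, -17]
q=2: [-13, -32, -9, -1]
q=3: [-21, -16, -7, -9]
q=4: [-19, -24, -15, -7]
Optimal cycle mean attained by: cycle 3->4->3, total 0 + (-6), length 2.
Answer: λ = -3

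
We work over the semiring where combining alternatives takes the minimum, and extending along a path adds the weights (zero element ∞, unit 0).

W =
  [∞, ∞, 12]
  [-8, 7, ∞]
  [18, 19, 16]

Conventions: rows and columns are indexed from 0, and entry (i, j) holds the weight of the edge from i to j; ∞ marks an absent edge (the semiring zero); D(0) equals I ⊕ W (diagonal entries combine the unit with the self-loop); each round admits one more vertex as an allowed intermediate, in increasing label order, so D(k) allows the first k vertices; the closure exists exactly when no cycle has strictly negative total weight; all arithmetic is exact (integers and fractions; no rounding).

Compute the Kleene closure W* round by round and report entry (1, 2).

D(0):
  [0, ∞, 12]
  [-8, 0, ∞]
  [18, 19, 0]
D(1):
  [0, ∞, 12]
  [-8, 0, 4]
  [18, 19, 0]
D(2):
  [0, ∞, 12]
  [-8, 0, 4]
  [11, 19, 0]
D(3):
  [0, 31, 12]
  [-8, 0, 4]
  [11, 19, 0]
Answer: W*[1][2] = 4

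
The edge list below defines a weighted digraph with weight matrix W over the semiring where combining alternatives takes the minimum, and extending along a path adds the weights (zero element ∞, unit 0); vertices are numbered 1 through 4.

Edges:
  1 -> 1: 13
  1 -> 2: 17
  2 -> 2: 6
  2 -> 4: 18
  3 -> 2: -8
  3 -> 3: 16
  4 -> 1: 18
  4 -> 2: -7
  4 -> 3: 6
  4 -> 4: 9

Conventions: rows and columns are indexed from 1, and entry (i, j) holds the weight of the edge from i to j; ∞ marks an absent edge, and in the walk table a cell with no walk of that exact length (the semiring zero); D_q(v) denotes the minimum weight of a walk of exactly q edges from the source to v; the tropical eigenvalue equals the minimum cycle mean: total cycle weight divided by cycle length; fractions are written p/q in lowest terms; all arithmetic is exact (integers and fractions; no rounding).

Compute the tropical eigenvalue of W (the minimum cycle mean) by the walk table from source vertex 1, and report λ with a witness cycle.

q=0: [0, ∞, ∞, ∞]
q=1: [13, 17, ∞, ∞]
q=2: [26, 23, ∞, 35]
q=3: [39, 28, 41, 41]
q=4: [52, 33, 47, 46]
Optimal cycle mean attained by: cycle 2->4->3->2, total 18 + 6 + (-8), length 3.
Answer: λ = 16/3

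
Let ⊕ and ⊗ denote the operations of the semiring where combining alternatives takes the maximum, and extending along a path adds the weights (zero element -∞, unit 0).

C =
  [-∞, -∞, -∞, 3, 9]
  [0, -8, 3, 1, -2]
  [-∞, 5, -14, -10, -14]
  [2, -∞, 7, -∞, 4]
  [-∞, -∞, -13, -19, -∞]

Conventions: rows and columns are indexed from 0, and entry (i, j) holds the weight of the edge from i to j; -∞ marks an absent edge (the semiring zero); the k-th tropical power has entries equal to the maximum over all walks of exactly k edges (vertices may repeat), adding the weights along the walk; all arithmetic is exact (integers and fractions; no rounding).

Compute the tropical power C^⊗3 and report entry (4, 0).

C^⊗2:
  [5, -∞, 10, -10, 7]
  [3, 8, 8, 3, 9]
  [5, -3, 8, 6, 3]
  [-∞, 12, -7, 5, 11]
  [-17, -8, -12, -23, -15]
C^⊗3:
  [-8, 15, -3, 8, 14]
  [8, 13, 11, 9, 12]
  [8, 13, 13, 8, 14]
  [12, 4, 15, 13, 10]
  [-8, -7, -5, -7, -8]
Key observation: the optimum is the walk 4->2->1->0, with weight (-13) + 5 + 0 = -8.
Optimal value attained by: walk 4->2->1->0.
Answer: (C^⊗3)[4][0] = -8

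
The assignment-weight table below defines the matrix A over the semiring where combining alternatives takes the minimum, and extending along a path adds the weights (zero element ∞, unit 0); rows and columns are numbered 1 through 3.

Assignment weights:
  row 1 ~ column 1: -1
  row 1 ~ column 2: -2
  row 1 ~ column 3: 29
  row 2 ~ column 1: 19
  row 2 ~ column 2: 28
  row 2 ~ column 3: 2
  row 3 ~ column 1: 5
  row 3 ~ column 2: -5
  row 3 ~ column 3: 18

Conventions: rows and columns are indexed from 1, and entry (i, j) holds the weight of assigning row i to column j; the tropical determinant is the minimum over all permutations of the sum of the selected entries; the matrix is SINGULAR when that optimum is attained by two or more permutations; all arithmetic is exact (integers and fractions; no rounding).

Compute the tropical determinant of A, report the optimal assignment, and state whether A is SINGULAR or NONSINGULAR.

σ = (1, 2, 3): (-1) + 28 + 18 = 45
σ = (1, 3, 2): (-1) + 2 + (-5) = -4
σ = (2, 1, 3): (-2) + 19 + 18 = 35
σ = (2, 3, 1): (-2) + 2 + 5 = 5
σ = (3, 1, 2): 29 + 19 + (-5) = 43
σ = (3, 2, 1): 29 + 28 + 5 = 62
Optimal value attained by: σ = (1, 3, 2).
Answer: det⊕(A) = -4; verdict: NONSINGULAR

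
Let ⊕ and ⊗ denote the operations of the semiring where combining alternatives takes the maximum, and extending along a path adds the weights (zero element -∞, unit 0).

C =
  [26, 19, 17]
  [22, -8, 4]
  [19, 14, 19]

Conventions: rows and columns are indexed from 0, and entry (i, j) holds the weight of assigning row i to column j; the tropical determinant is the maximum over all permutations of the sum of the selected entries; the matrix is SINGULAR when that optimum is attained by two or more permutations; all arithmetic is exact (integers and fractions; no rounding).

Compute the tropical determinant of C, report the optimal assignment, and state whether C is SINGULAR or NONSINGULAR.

σ = (0, 1, 2): 26 + (-8) + 19 = 37
σ = (0, 2, 1): 26 + 4 + 14 = 44
σ = (1, 0, 2): 19 + 22 + 19 = 60
σ = (1, 2, 0): 19 + 4 + 19 = 42
σ = (2, 0, 1): 17 + 22 + 14 = 53
σ = (2, 1, 0): 17 + (-8) + 19 = 28
Optimal value attained by: σ = (1, 0, 2).
Answer: det⊕(C) = 60; verdict: NONSINGULAR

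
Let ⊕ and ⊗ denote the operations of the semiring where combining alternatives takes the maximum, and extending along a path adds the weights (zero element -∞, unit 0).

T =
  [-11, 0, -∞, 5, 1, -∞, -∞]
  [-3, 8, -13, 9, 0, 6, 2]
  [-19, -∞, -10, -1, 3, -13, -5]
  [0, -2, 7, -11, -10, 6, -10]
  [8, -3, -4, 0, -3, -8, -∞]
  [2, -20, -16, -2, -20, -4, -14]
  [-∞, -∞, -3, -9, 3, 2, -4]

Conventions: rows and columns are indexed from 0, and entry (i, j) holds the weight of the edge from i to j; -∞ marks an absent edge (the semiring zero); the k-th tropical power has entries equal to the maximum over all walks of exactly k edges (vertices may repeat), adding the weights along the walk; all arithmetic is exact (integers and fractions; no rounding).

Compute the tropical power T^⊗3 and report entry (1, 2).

T^⊗2:
  [9, 8, 12, 9, 0, 11, 2]
  [9, 16, 16, 17, 8, 15, 10]
  [11, 0, 6, 3, 0, 5, -9]
  [8, 6, -3, 7, 10, 4, 2]
  [5, 8, 7, 13, 9, 6, -1]
  [-2, 2, 5, 7, 3, 4, -12]
  [11, 0, -1, 3, 0, -2, -8]
T^⊗3:
  [13, 16, 16, 17, 15, 15, 10]
  [17, 24, 24, 25, 19, 23, 18]
  [8, 11, 10, 16, 12, 9, 2]
  [18, 14, 14, 15, 9, 13, 8]
  [17, 16, 20, 17, 10, 19, 10]
  [11, 10, 14, 11, 8, 13, 4]
  [8, 11, 10, 16, 12, 9, 2]
Key observation: the optimum is the walk 1->1->3->2, with weight 8 + 9 + 7 = 24.
Optimal value attained by: walk 1->1->3->2.
Answer: (T^⊗3)[1][2] = 24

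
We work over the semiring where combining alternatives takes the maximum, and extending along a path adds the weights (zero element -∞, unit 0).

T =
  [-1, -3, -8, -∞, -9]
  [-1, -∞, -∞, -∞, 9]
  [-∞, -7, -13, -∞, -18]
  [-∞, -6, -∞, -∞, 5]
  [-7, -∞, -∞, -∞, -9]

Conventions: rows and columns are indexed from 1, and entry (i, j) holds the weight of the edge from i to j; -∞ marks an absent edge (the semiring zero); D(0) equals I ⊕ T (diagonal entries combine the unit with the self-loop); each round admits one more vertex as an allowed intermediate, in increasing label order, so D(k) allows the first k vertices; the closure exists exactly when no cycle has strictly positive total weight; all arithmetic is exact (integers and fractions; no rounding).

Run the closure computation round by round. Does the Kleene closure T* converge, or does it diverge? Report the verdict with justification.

D(0):
  [0, -3, -8, -∞, -9]
  [-1, 0, -∞, -∞, 9]
  [-∞, -7, 0, -∞, -18]
  [-∞, -6, -∞, 0, 5]
  [-7, -∞, -∞, -∞, 0]
D(1):
  [0, -3, -8, -∞, -9]
  [-1, 0, -9, -∞, 9]
  [-∞, -7, 0, -∞, -18]
  [-∞, -6, -∞, 0, 5]
  [-7, -10, -15, -∞, 0]
D(2):
  [0, -3, -8, -∞, 6]
  [-1, 0, -9, -∞, 9]
  [-8, -7, 0, -∞, 2]
  [-7, -6, -15, 0, 5]
  [-7, -10, -15, -∞, 0]
D(3):
  [0, -3, -8, -∞, 6]
  [-1, 0, -9, -∞, 9]
  [-8, -7, 0, -∞, 2]
  [-7, -6, -15, 0, 5]
  [-7, -10, -15, -∞, 0]
D(4):
  [0, -3, -8, -∞, 6]
  [-1, 0, -9, -∞, 9]
  [-8, -7, 0, -∞, 2]
  [-7, -6, -15, 0, 5]
  [-7, -10, -15, -∞, 0]
D(5):
  [0, -3, -8, -∞, 6]
  [2, 0, -6, -∞, 9]
  [-5, -7, 0, -∞, 2]
  [-2, -5, -10, 0, 5]
  [-7, -10, -15, -∞, 0]
Key observation: every diagonal entry stays at the unit through all rounds, so no improving cycle exists.
Answer: CONVERGES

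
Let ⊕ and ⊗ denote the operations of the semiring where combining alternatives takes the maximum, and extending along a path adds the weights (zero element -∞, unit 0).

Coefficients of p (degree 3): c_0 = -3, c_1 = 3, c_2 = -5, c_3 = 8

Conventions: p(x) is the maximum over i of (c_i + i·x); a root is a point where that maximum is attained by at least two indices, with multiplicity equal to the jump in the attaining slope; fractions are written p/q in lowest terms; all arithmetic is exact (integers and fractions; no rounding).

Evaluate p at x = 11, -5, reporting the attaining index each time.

p(11) = max(-3+0·11=-3, 3+1·11=14, -5+2·11=17, 8+3·11=41) = 41 (attained by i=3)
p(-5) = max(-3+0·(-5)=-3, 3+1·(-5)=-2, -5+2·(-5)=-15, 8+3·(-5)=-7) = -2 (attained by i=1)
Answer: p(11) = 41; p(-5) = -2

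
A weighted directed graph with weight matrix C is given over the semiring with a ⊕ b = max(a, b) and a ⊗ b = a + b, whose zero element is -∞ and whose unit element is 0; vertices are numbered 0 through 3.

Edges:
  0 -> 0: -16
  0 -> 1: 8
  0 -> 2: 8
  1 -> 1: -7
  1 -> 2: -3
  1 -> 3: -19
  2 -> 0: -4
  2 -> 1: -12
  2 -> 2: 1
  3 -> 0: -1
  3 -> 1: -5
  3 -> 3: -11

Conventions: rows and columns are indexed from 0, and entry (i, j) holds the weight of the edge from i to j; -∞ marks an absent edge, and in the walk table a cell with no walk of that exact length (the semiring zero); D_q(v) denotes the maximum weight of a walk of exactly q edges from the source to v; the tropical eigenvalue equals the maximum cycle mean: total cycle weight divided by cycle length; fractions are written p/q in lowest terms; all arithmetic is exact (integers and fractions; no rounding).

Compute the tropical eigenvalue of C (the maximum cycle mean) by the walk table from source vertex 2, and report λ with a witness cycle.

q=0: [-∞, -∞, 0, -∞]
q=1: [-4, -12, 1, -∞]
q=2: [-3, 4, 4, -31]
q=3: [0, 5, 5, -15]
q=4: [1, 8, 8, -14]
Optimal cycle mean attained by: cycle 0->2->0, total 8 + (-4), length 2.
Answer: λ = 2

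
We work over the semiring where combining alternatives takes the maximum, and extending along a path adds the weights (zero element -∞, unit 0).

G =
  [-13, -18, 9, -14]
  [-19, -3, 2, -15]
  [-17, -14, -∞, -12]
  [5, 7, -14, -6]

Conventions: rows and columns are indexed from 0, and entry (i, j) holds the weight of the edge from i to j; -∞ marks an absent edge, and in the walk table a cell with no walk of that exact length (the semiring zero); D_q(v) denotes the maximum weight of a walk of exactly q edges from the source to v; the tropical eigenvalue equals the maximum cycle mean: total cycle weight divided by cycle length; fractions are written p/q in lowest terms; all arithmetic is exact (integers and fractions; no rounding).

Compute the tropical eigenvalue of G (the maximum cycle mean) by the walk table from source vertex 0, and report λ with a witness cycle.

q=0: [0, -∞, -∞, -∞]
q=1: [-13, -18, 9, -14]
q=2: [-8, -5, -4, -3]
q=3: [2, 4, 1, -9]
q=4: [-4, 1, 11, -11]
Optimal cycle mean attained by: cycle 0->2->3->0, total 9 + (-12) + 5, length 3.
Answer: λ = 2/3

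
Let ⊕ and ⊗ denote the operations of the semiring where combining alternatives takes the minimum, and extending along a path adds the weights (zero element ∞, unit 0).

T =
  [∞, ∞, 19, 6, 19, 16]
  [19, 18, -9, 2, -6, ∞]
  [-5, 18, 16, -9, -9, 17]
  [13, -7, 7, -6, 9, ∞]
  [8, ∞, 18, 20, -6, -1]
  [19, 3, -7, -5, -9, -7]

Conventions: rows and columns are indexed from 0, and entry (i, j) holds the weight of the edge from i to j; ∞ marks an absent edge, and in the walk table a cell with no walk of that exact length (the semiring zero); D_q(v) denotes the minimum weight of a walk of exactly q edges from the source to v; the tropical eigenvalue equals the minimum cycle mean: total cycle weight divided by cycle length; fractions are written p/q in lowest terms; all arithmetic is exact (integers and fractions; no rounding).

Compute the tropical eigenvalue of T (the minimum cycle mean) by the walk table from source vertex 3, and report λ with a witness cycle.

q=0: [∞, ∞, ∞, 0, ∞, ∞]
q=1: [13, -7, 7, -6, 9, ∞]
q=2: [2, -13, -16, -12, -13, 8]
q=3: [-21, -19, -22, -25, -25, -14]
q=4: [-27, -32, -28, -31, -31, -26]
q=5: [-33, -38, -41, -37, -38, -33]
q=6: [-46, -44, -47, -50, -50, -40]
Optimal cycle mean attained by: cycle 1->2->3->1, total (-9) + (-9) + (-7), length 3.
Answer: λ = -25/3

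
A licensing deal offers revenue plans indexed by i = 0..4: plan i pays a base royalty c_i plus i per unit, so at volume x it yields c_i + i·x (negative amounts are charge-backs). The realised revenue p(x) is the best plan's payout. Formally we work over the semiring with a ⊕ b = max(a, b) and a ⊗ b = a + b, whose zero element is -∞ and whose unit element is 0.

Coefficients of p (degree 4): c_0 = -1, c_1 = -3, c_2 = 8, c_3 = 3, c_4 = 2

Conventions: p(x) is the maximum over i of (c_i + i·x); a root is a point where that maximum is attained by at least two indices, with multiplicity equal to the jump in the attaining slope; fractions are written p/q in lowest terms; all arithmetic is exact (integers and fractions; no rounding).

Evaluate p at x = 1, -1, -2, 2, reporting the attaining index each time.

p(1) = max(-1+0·1=-1, -3+1·1=-2, 8+2·1=10, 3+3·1=6, 2+4·1=6) = 10 (attained by i=2)
p(-1) = max(-1+0·(-1)=-1, -3+1·(-1)=-4, 8+2·(-1)=6, 3+3·(-1)=0, 2+4·(-1)=-2) = 6 (attained by i=2)
p(-2) = max(-1+0·(-2)=-1, -3+1·(-2)=-5, 8+2·(-2)=4, 3+3·(-2)=-3, 2+4·(-2)=-6) = 4 (attained by i=2)
p(2) = max(-1+0·2=-1, -3+1·2=-1, 8+2·2=12, 3+3·2=9, 2+4·2=10) = 12 (attained by i=2)
Answer: p(1) = 10; p(-1) = 6; p(-2) = 4; p(2) = 12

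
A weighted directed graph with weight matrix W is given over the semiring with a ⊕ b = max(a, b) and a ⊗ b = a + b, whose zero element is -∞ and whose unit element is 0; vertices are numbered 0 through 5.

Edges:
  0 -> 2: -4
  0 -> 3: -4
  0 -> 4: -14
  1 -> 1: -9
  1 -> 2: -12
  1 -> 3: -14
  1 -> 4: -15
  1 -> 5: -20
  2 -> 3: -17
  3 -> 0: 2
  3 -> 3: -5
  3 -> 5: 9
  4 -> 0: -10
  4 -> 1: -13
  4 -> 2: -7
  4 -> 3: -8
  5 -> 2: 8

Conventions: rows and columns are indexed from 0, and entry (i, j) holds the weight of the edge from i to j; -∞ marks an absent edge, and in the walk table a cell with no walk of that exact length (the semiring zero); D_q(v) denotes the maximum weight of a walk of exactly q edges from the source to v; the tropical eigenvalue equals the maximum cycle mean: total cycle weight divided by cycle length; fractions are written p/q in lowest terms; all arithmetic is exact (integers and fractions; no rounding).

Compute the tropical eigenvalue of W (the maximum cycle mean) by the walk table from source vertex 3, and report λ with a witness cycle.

q=0: [-∞, -∞, -∞, 0, -∞, -∞]
q=1: [2, -∞, -∞, -5, -∞, 9]
q=2: [-3, -∞, 17, -2, -12, 4]
q=3: [0, -25, 12, 0, -17, 7]
q=4: [2, -30, 15, -4, -14, 9]
q=5: [-2, -27, 17, -2, -12, 5]
q=6: [0, -25, 13, 0, -16, 7]
Optimal cycle mean attained by: cycle 2->3->5->2, total (-17) + 9 + 8, length 3.
Answer: λ = 0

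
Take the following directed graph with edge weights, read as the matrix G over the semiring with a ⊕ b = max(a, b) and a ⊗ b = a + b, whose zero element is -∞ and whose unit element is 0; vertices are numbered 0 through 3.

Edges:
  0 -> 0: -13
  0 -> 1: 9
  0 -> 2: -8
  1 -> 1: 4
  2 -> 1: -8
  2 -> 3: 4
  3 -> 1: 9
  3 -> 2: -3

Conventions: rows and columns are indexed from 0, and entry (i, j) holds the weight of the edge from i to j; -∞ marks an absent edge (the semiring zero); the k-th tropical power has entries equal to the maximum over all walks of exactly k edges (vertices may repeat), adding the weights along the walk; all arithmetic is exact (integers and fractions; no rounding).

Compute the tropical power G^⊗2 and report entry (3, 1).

G^⊗2:
  [-26, 13, -21, -4]
  [-∞, 8, -∞, -∞]
  [-∞, 13, 1, -∞]
  [-∞, 13, -∞, 1]
Key observation: the optimum is the walk 3->1->1, with weight 9 + 4 = 13.
Optimal value attained by: walk 3->1->1.
Answer: (G^⊗2)[3][1] = 13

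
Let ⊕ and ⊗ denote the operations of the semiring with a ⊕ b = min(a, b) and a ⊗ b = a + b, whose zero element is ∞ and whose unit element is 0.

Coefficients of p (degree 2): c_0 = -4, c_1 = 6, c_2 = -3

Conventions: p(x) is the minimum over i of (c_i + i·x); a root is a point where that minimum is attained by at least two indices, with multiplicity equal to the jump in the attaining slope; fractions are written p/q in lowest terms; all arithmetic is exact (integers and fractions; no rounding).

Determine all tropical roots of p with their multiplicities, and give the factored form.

hull edge (i=0, c=-4) to (i=2, c=-3): slope 1/2, span 2
Factored form: p(x) = -3 ⊗ (x ⊕ (-1/2)) ⊗ (x ⊕ (-1/2))
Answer: roots = -1/2 (mult 2)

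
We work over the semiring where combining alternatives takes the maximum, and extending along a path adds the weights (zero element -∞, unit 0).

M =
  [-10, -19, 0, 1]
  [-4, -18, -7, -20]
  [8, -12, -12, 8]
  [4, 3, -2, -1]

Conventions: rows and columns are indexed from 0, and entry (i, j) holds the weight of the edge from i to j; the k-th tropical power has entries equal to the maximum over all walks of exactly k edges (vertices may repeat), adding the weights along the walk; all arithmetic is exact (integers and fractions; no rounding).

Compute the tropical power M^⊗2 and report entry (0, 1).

M^⊗2:
  [8, 4, -1, 8]
  [1, -17, -4, 1]
  [12, 11, 8, 9]
  [6, 2, 4, 6]
Key observation: the optimum is the walk 0->3->1, with weight 1 + 3 = 4.
Optimal value attained by: walk 0->3->1.
Answer: (M^⊗2)[0][1] = 4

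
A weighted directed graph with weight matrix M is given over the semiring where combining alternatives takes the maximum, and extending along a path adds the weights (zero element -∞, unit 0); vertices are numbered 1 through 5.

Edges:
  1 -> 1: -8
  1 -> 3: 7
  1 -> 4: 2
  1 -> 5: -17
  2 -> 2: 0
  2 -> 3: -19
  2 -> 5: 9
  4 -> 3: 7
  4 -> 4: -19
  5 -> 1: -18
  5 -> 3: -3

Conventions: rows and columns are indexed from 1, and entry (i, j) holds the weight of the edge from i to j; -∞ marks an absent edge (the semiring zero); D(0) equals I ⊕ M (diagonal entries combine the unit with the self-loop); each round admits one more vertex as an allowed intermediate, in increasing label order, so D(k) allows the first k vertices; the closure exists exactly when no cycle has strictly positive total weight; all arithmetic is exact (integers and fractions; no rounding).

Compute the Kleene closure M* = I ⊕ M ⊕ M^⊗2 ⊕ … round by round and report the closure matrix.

D(0):
  [0, -∞, 7, 2, -17]
  [-∞, 0, -19, -∞, 9]
  [-∞, -∞, 0, -∞, -∞]
  [-∞, -∞, 7, 0, -∞]
  [-18, -∞, -3, -∞, 0]
D(1):
  [0, -∞, 7, 2, -17]
  [-∞, 0, -19, -∞, 9]
  [-∞, -∞, 0, -∞, -∞]
  [-∞, -∞, 7, 0, -∞]
  [-18, -∞, -3, -16, 0]
D(2):
  [0, -∞, 7, 2, -17]
  [-∞, 0, -19, -∞, 9]
  [-∞, -∞, 0, -∞, -∞]
  [-∞, -∞, 7, 0, -∞]
  [-18, -∞, -3, -16, 0]
D(3):
  [0, -∞, 7, 2, -17]
  [-∞, 0, -19, -∞, 9]
  [-∞, -∞, 0, -∞, -∞]
  [-∞, -∞, 7, 0, -∞]
  [-18, -∞, -3, -16, 0]
D(4):
  [0, -∞, 9, 2, -17]
  [-∞, 0, -19, -∞, 9]
  [-∞, -∞, 0, -∞, -∞]
  [-∞, -∞, 7, 0, -∞]
  [-18, -∞, -3, -16, 0]
D(5):
  [0, -∞, 9, 2, -17]
  [-9, 0, 6, -7, 9]
  [-∞, -∞, 0, -∞, -∞]
  [-∞, -∞, 7, 0, -∞]
  [-18, -∞, -3, -16, 0]
Answer: M* = [[0, -∞, 9, 2, -17], [-9, 0, 6, -7, 9], [-∞, -∞, 0, -∞, -∞], [-∞, -∞, 7, 0, -∞], [-18, -∞, -3, -16, 0]]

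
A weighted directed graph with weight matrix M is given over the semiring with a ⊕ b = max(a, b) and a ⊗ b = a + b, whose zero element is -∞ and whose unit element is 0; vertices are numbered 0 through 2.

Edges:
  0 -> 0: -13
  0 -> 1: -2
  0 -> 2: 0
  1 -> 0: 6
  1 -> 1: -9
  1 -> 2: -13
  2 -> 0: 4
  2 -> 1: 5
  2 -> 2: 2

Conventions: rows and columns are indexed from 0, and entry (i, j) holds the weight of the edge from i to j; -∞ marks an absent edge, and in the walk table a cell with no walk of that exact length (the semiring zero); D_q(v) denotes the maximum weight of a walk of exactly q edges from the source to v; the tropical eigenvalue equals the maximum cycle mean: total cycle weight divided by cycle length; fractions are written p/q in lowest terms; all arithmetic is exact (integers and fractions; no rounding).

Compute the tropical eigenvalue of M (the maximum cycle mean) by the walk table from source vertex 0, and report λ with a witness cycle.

q=0: [0, -∞, -∞]
q=1: [-13, -2, 0]
q=2: [4, 5, 2]
q=3: [11, 7, 4]
Optimal cycle mean attained by: cycle 0->2->1->0, total 0 + 5 + 6, length 3.
Answer: λ = 11/3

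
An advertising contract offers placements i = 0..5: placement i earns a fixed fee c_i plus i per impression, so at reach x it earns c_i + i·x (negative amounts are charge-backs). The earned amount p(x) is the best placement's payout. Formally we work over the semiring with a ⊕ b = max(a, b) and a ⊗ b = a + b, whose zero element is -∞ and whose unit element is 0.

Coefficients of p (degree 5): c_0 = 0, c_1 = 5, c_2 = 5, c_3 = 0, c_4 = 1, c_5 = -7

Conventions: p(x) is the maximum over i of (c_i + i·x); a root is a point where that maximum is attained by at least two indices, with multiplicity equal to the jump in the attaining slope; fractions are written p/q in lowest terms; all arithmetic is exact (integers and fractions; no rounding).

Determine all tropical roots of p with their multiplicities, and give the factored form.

hull edge (i=0, c=0) to (i=1, c=5): slope 5, span 1
hull edge (i=1, c=5) to (i=2, c=5): slope 0, span 1
hull edge (i=2, c=5) to (i=4, c=1): slope -2, span 2
hull edge (i=4, c=1) to (i=5, c=-7): slope -8, span 1
Factored form: p(x) = -7 ⊗ (x ⊕ (-5)) ⊗ (x ⊕ 0) ⊗ (x ⊕ 2) ⊗ (x ⊕ 2) ⊗ (x ⊕ 8)
Answer: roots = -5 (mult 1), 0 (mult 1), 2 (mult 2), 8 (mult 1)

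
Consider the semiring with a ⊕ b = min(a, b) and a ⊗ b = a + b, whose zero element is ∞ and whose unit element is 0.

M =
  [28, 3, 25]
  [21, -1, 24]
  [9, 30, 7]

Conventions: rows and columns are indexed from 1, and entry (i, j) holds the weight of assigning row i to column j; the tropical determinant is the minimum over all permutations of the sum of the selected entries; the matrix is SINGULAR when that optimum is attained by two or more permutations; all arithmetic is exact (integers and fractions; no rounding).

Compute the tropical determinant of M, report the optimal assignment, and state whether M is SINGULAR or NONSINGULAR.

σ = (1, 2, 3): 28 + (-1) + 7 = 34
σ = (1, 3, 2): 28 + 24 + 30 = 82
σ = (2, 1, 3): 3 + 21 + 7 = 31
σ = (2, 3, 1): 3 + 24 + 9 = 36
σ = (3, 1, 2): 25 + 21 + 30 = 76
σ = (3, 2, 1): 25 + (-1) + 9 = 33
Optimal value attained by: σ = (2, 1, 3).
Answer: det⊕(M) = 31; verdict: NONSINGULAR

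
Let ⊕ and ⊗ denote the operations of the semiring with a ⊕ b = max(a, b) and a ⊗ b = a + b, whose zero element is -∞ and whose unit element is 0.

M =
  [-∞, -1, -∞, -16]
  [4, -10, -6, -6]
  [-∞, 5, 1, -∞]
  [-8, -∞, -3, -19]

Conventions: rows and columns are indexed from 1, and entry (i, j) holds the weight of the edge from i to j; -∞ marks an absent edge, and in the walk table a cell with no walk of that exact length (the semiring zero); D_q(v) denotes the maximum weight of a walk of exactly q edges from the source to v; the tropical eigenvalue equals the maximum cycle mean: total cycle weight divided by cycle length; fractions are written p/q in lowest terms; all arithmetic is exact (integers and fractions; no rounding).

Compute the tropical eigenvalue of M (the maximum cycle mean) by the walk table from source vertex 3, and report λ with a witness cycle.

q=0: [-∞, -∞, 0, -∞]
q=1: [-∞, 5, 1, -∞]
q=2: [9, 6, 2, -1]
q=3: [10, 8, 3, 0]
q=4: [12, 9, 4, 2]
Optimal cycle mean attained by: cycle 1->2->1, total (-1) + 4, length 2.
Answer: λ = 3/2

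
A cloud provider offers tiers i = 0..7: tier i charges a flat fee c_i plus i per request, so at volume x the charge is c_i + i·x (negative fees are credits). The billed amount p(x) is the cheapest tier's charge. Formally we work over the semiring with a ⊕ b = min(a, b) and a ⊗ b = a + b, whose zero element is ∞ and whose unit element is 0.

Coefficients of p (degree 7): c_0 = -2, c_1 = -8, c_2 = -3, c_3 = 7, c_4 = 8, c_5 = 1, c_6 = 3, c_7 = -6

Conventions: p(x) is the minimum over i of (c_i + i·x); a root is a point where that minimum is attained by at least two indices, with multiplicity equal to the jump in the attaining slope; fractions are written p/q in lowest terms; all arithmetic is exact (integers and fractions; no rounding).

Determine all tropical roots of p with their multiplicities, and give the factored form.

hull edge (i=0, c=-2) to (i=1, c=-8): slope -6, span 1
hull edge (i=1, c=-8) to (i=7, c=-6): slope 1/3, span 6
Factored form: p(x) = -6 ⊗ (x ⊕ (-1/3)) ⊗ (x ⊕ (-1/3)) ⊗ (x ⊕ (-1/3)) ⊗ (x ⊕ (-1/3)) ⊗ (x ⊕ (-1/3)) ⊗ (x ⊕ (-1/3)) ⊗ (x ⊕ 6)
Answer: roots = -1/3 (mult 6), 6 (mult 1)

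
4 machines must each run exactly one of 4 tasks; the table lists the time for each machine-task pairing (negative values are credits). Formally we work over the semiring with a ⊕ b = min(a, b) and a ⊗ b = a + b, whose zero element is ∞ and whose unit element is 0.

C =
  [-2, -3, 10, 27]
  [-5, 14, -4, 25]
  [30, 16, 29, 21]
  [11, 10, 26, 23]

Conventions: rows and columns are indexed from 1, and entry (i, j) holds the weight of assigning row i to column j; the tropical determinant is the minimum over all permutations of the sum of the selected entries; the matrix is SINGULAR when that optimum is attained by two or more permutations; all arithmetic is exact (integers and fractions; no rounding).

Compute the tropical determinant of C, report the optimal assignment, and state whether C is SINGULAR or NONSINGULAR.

σ = (1, 2, 3, 4): (-2) + 14 + 29 + 23 = 64
σ = (1, 2, 4, 3): (-2) + 14 + 21 + 26 = 59
σ = (1, 3, 2, 4): (-2) + (-4) + 16 + 23 = 33
σ = (1, 3, 4, 2): (-2) + (-4) + 21 + 10 = 25
σ = (1, 4, 2, 3): (-2) + 25 + 16 + 26 = 65
σ = (1, 4, 3, 2): (-2) + 25 + 29 + 10 = 62
σ = (2, 1, 3, 4): (-3) + (-5) + 29 + 23 = 44
σ = (2, 1, 4, 3): (-3) + (-5) + 21 + 26 = 39
σ = (2, 3, 1, 4): (-3) + (-4) + 30 + 23 = 46
σ = (2, 3, 4, 1): (-3) + (-4) + 21 + 11 = 25
σ = (2, 4, 1, 3): (-3) + 25 + 30 + 26 = 78
σ = (2, 4, 3, 1): (-3) + 25 + 29 + 11 = 62
σ = (3, 1, 2, 4): 10 + (-5) + 16 + 23 = 44
σ = (3, 1, 4, 2): 10 + (-5) + 21 + 10 = 36
σ = (3, 2, 1, 4): 10 + 14 + 30 + 23 = 77
σ = (3, 2, 4, 1): 10 + 14 + 21 + 11 = 56
σ = (3, 4, 1, 2): 10 + 25 + 30 + 10 = 75
σ = (3, 4, 2, 1): 10 + 25 + 16 + 11 = 62
σ = (4, 1, 2, 3): 27 + (-5) + 16 + 26 = 64
σ = (4, 1, 3, 2): 27 + (-5) + 29 + 10 = 61
σ = (4, 2, 1, 3): 27 + 14 + 30 + 26 = 97
σ = (4, 2, 3, 1): 27 + 14 + 29 + 11 = 81
σ = (4, 3, 1, 2): 27 + (-4) + 30 + 10 = 63
σ = (4, 3, 2, 1): 27 + (-4) + 16 + 11 = 50
Optimal value attained by: σ = (1, 3, 4, 2).
Answer: det⊕(C) = 25; verdict: SINGULAR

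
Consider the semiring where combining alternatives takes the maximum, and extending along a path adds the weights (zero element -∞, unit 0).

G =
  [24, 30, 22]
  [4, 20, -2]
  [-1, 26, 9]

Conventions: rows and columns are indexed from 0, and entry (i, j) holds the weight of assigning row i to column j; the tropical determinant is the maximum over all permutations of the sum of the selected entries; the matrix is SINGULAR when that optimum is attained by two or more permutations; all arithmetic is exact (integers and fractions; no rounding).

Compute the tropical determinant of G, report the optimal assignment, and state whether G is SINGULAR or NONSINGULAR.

σ = (0, 1, 2): 24 + 20 + 9 = 53
σ = (0, 2, 1): 24 + (-2) + 26 = 48
σ = (1, 0, 2): 30 + 4 + 9 = 43
σ = (1, 2, 0): 30 + (-2) + (-1) = 27
σ = (2, 0, 1): 22 + 4 + 26 = 52
σ = (2, 1, 0): 22 + 20 + (-1) = 41
Optimal value attained by: σ = (0, 1, 2).
Answer: det⊕(G) = 53; verdict: NONSINGULAR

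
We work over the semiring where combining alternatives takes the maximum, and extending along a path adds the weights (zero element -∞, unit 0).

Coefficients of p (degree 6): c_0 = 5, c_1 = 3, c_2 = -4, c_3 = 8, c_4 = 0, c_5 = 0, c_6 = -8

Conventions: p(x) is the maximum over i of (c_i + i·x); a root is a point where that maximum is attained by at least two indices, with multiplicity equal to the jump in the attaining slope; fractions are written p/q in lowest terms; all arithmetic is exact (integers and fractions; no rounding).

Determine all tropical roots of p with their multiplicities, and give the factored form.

hull edge (i=0, c=5) to (i=3, c=8): slope 1, span 3
hull edge (i=3, c=8) to (i=5, c=0): slope -4, span 2
hull edge (i=5, c=0) to (i=6, c=-8): slope -8, span 1
Factored form: p(x) = -8 ⊗ (x ⊕ (-1)) ⊗ (x ⊕ (-1)) ⊗ (x ⊕ (-1)) ⊗ (x ⊕ 4) ⊗ (x ⊕ 4) ⊗ (x ⊕ 8)
Answer: roots = -1 (mult 3), 4 (mult 2), 8 (mult 1)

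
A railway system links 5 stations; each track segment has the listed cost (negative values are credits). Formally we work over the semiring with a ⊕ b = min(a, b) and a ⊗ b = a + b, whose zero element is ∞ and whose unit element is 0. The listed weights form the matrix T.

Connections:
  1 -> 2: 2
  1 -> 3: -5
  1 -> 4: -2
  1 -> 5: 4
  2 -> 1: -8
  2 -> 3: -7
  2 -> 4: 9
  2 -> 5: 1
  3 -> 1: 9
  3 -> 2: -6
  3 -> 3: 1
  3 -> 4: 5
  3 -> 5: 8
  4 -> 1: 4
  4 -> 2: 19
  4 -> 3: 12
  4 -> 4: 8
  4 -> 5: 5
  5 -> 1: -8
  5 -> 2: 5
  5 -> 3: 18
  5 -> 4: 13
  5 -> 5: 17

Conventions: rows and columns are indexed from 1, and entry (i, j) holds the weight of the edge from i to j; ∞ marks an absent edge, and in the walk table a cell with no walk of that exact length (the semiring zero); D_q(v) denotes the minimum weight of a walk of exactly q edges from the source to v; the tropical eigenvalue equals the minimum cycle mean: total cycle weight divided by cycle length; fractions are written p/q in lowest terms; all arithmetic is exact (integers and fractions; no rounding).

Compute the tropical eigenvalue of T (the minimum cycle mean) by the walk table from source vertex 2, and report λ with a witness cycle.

q=0: [∞, 0, ∞, ∞, ∞]
q=1: [-8, ∞, -7, 9, 1]
q=2: [-7, -13, -13, -10, -4]
q=3: [-21, -19, -20, -9, -12]
q=4: [-27, -26, -26, -23, -18]
q=5: [-34, -32, -33, -29, -25]
Optimal cycle mean attained by: cycle 2->3->2, total (-7) + (-6), length 2.
Answer: λ = -13/2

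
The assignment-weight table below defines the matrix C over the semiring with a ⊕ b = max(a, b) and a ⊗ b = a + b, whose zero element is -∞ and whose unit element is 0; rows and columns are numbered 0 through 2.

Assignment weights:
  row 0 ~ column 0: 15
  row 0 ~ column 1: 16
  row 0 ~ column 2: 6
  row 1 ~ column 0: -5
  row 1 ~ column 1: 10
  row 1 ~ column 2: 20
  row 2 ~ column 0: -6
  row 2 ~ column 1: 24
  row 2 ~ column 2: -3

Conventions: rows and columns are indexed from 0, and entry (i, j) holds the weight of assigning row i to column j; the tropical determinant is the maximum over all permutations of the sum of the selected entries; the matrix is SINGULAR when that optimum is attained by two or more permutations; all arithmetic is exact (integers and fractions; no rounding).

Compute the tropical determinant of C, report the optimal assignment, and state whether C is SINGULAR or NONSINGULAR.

σ = (0, 1, 2): 15 + 10 + (-3) = 22
σ = (0, 2, 1): 15 + 20 + 24 = 59
σ = (1, 0, 2): 16 + (-5) + (-3) = 8
σ = (1, 2, 0): 16 + 20 + (-6) = 30
σ = (2, 0, 1): 6 + (-5) + 24 = 25
σ = (2, 1, 0): 6 + 10 + (-6) = 10
Optimal value attained by: σ = (0, 2, 1).
Answer: det⊕(C) = 59; verdict: NONSINGULAR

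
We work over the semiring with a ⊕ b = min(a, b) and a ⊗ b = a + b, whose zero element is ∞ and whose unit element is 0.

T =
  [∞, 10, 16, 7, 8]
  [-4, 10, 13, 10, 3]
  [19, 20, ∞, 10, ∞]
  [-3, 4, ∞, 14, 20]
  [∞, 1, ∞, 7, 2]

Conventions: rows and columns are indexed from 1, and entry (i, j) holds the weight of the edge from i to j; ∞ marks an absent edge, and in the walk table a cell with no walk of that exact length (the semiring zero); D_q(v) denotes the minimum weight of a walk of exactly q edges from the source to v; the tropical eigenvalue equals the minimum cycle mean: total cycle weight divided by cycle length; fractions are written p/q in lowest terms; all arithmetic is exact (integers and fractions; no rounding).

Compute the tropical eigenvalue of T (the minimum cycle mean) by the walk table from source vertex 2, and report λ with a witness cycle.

q=0: [∞, 0, ∞, ∞, ∞]
q=1: [-4, 10, 13, 10, 3]
q=2: [6, 4, 12, 3, 4]
q=3: [0, 5, 17, 11, 6]
q=4: [1, 7, 16, 7, 8]
q=5: [3, 9, 17, 8, 9]
Optimal cycle mean attained by: cycle 1->5->2->1, total 8 + 1 + (-4), length 3.
Answer: λ = 5/3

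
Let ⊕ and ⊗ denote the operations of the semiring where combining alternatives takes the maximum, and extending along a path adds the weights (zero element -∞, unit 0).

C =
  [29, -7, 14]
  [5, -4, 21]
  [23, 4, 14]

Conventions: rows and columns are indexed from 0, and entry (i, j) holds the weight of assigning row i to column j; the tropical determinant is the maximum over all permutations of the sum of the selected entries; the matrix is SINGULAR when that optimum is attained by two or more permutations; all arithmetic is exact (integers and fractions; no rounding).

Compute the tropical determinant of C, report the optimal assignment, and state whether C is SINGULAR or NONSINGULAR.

σ = (0, 1, 2): 29 + (-4) + 14 = 39
σ = (0, 2, 1): 29 + 21 + 4 = 54
σ = (1, 0, 2): (-7) + 5 + 14 = 12
σ = (1, 2, 0): (-7) + 21 + 23 = 37
σ = (2, 0, 1): 14 + 5 + 4 = 23
σ = (2, 1, 0): 14 + (-4) + 23 = 33
Optimal value attained by: σ = (0, 2, 1).
Answer: det⊕(C) = 54; verdict: NONSINGULAR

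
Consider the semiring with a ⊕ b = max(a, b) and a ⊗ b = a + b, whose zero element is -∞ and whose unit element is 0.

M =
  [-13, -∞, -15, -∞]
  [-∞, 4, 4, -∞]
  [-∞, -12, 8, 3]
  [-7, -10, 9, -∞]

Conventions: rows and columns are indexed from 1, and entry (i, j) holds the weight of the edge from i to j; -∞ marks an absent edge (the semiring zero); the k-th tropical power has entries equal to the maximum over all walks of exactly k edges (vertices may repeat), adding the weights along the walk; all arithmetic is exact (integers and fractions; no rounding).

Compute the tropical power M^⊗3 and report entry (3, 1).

M^⊗2:
  [-26, -27, -7, -12]
  [-∞, 8, 12, 7]
  [-4, -4, 16, 11]
  [-20, -3, 17, 12]
M^⊗3:
  [-19, -19, 1, -4]
  [0, 12, 20, 15]
  [4, 4, 24, 19]
  [5, 5, 25, 20]
Key observation: the optimum is the walk 3->3->4->1, with weight 8 + 3 + (-7) = 4.
Optimal value attained by: walk 3->3->4->1.
Answer: (M^⊗3)[3][1] = 4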